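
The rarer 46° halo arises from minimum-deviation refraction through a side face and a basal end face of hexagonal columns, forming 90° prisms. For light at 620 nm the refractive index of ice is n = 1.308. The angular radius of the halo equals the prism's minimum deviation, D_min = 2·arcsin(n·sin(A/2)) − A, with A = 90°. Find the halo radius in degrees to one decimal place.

n·sin(A/2) = 1.308 × sin 45° = 1.308 × 0.7071 = 0.9249.
D_min = 2·arcsin(0.9249) − 90° = 2 × 67.653° − 90° = 45.305°.

45.3°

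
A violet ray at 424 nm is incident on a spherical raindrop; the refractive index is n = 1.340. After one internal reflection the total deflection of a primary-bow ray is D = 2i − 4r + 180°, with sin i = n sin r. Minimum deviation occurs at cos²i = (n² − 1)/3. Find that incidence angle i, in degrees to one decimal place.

59.0°

cos²i = (1.340² − 1)/3 = (1.79560 − 1)/3 = 0.26520.
cos i = 0.51498, so i = 59.004°.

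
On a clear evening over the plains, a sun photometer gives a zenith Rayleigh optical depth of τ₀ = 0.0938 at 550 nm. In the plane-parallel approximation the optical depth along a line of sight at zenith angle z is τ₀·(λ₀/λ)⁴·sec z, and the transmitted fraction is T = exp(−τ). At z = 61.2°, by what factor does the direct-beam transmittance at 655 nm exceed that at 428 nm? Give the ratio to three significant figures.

1.54

Airmass: sec 61.2° = 2.0757.
τ(655 nm) = 0.0938 × (550/655)⁴ × 2.0757 = 0.0938 × 0.4971 × 2.0757 = 0.0968.
τ(428 nm) = 0.0938 × (550/428)⁴ × 2.0757 = 0.0938 × 2.7269 × 2.0757 = 0.5309.
T(655)/T(428) = exp(τ_B − τ_A) = exp(0.4342) = 1.5437.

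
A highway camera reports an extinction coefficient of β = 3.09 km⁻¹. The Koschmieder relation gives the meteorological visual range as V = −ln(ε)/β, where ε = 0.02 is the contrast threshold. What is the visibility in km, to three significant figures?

1.27 km

V = −ln(0.02) / 3.09 = 3.912 / 3.09 = 1.2660 km.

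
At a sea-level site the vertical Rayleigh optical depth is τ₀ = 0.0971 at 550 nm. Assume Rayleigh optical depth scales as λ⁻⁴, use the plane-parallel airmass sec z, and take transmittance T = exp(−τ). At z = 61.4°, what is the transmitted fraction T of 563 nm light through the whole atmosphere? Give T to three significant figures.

sec 61.4° = 2.0890.
τ = 0.0971 × (550/563)⁴ × 2.0890 = 0.0971 × 0.9108 × 2.0890 = 0.1847.
T = exp(−0.1847) = 0.8313.

0.831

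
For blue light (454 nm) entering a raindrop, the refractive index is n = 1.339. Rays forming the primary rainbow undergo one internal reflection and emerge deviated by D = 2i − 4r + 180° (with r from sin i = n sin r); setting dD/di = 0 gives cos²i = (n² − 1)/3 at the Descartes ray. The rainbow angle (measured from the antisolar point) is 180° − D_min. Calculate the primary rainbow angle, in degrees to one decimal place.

cos²i = (1.79292 − 1)/3 = 0.26431; i = arccos(0.51411) = 59.062°.
sin r = sin 59.062°/1.339 = 0.64057; r = 39.834°.
D_min = 2·59.062° − 4·39.834° + 180° = 138.786°.
Rainbow angle = 180° − D_min = 41.214°.

41.2°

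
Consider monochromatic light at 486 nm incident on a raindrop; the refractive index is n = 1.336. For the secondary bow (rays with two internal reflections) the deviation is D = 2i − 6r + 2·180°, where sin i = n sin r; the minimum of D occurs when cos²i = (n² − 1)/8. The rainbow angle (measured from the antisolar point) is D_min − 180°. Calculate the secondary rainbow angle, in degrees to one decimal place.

51.7°

cos²i = (1.78490 − 1)/8 = 0.09811; i = arccos(0.31323) = 71.746°.
sin r = sin 71.746°/1.336 = 0.71084; r = 45.303°.
D_min = 2·71.746° − 6·45.303° + 360° = 231.674°.
Rainbow angle = D_min − 180° = 51.674°.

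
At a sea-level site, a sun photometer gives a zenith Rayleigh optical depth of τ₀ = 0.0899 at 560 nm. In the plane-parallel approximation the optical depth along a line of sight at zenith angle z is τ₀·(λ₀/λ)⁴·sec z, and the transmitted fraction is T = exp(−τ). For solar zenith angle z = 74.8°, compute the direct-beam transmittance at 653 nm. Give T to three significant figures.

0.831

sec 74.8° = 3.8140.
τ = 0.0899 × (560/653)⁴ × 3.8140 = 0.0899 × 0.5409 × 3.8140 = 0.1855.
T = exp(−0.1855) = 0.8307.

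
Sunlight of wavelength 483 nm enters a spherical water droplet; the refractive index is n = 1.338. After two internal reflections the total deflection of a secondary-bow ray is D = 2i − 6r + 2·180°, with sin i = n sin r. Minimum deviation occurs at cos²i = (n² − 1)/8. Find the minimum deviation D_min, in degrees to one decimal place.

cos²i = (1.79024 − 1)/8 = 0.09878; i = arccos(0.31429) = 71.682°.
sin r = sin 71.682°/1.338 = 0.70951; r = 45.195°.
D_min = 2·71.682° − 6·45.195° + 360° = 232.193°.

232.2°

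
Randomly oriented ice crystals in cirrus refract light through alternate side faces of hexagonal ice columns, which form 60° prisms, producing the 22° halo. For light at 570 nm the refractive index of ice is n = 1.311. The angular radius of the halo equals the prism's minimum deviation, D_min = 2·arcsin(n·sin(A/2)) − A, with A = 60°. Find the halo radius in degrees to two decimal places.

n·sin(A/2) = 1.311 × sin 30° = 1.311 × 0.5000 = 0.6555.
D_min = 2·arcsin(0.6555) − 60° = 2 × 40.958° − 60° = 21.915°.

21.92°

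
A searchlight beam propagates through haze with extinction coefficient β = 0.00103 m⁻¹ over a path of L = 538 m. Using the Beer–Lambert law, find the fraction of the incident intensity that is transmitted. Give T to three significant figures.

0.575

τ = β·L = 0.00103 × 538 = 0.5541.
T = exp(−0.5541) = 0.5746.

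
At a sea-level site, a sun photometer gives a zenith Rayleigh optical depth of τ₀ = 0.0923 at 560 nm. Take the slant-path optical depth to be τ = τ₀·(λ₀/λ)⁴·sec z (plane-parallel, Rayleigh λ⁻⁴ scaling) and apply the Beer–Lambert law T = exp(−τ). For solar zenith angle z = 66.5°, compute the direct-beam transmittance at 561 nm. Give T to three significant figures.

sec 66.5° = 2.5078.
τ = 0.0923 × (560/561)⁴ × 2.5078 = 0.0923 × 0.9929 × 2.5078 = 0.2298.
T = exp(−0.2298) = 0.7947.

0.795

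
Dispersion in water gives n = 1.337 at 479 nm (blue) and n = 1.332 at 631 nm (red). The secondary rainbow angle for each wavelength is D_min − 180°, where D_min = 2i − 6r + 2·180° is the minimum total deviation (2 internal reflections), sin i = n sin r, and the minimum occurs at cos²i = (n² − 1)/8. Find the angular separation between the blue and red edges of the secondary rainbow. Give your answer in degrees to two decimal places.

At 479 nm (n = 1.337): cos²i = 0.09845 → i = 71.714°, r = 45.249°, D_min = 231.934°, rainbow angle = 51.934°.
At 631 nm (n = 1.332): cos²i = 0.09678 → i = 71.875°, r = 45.520°, D_min = 230.628°, rainbow angle = 50.628°.
Angular width = |51.934° − 50.628°| = 1.305°.

1.31°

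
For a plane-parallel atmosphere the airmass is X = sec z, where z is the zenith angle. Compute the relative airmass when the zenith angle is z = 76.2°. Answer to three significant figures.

4.19

X = sec z = 1/cos 76.2° = 1/0.2385 = 4.1923.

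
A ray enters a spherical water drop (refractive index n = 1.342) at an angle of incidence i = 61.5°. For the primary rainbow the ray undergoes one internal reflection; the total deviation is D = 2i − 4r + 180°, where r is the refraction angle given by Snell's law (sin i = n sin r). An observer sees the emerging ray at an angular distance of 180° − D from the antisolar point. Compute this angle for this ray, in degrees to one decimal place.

40.6°

sin r = sin 61.5° / 1.342 = 0.8788/1.342 = 0.6549; r = 40.91°.
D = 2·61.5° − 4·40.91° + 180° = 123.00° − 163.64° + 180° = 139.36°.
Angle from antisolar point = 180° − D = 40.64°.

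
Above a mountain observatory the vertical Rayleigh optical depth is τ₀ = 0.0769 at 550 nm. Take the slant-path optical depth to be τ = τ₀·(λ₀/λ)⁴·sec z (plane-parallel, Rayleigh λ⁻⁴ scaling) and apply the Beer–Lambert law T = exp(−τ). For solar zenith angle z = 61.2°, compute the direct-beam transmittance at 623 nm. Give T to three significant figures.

sec 61.2° = 2.0757.
τ = 0.0769 × (550/623)⁴ × 2.0757 = 0.0769 × 0.6074 × 2.0757 = 0.0970.
T = exp(−0.0970) = 0.9076.

0.908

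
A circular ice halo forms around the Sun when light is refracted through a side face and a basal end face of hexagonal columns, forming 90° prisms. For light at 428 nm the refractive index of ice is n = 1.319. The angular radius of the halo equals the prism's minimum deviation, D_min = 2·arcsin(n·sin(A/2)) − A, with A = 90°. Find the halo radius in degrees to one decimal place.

n·sin(A/2) = 1.319 × sin 45° = 1.319 × 0.7071 = 0.9327.
D_min = 2·arcsin(0.9327) − 90° = 2 × 68.856° − 90° = 47.711°.

47.7°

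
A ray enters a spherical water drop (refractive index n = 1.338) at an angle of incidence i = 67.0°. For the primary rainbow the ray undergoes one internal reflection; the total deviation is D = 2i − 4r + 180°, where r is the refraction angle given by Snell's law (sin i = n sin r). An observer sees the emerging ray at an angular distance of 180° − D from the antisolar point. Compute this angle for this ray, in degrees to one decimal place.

39.9°

sin r = sin 67.0° / 1.338 = 0.9205/1.338 = 0.6880; r = 43.47°.
D = 2·67.0° − 4·43.47° + 180° = 134.00° − 173.88° + 180° = 140.12°.
Angle from antisolar point = 180° − D = 39.88°.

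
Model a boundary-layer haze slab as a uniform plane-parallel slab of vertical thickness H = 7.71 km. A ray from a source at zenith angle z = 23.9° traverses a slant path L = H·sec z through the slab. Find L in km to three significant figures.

8.43 km

sec z = 1/cos 23.9° = 1.0938.
L = 7.71 × 1.0938 = 8.433 km.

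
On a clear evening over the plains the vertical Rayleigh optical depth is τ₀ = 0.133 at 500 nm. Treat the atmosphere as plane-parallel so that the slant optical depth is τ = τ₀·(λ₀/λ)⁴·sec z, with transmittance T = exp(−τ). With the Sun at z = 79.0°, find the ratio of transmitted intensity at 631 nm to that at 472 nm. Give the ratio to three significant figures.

Airmass: sec 79.0° = 5.2408.
τ(631 nm) = 0.133 × (500/631)⁴ × 5.2408 = 0.133 × 0.3942 × 5.2408 = 0.2748.
τ(472 nm) = 0.133 × (500/472)⁴ × 5.2408 = 0.133 × 1.2593 × 5.2408 = 0.8777.
T(631)/T(472) = exp(τ_B − τ_A) = exp(0.6029) = 1.8275.

1.83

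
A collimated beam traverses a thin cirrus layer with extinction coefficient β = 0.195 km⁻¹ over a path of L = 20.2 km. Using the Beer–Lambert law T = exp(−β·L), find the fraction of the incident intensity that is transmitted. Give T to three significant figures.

τ = β·L = 0.195 × 20.2 = 3.9390.
T = exp(−3.9390) = 0.0195.

0.0195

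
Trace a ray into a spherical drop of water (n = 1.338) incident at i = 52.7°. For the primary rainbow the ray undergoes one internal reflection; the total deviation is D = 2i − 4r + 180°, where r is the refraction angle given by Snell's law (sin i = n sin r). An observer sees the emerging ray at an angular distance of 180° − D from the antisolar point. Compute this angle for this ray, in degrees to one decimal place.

sin r = sin 52.7° / 1.338 = 0.7955/1.338 = 0.5945; r = 36.48°.
D = 2·52.7° − 4·36.48° + 180° = 105.40° − 145.91° + 180° = 139.49°.
Angle from antisolar point = 180° − D = 40.51°.

40.5°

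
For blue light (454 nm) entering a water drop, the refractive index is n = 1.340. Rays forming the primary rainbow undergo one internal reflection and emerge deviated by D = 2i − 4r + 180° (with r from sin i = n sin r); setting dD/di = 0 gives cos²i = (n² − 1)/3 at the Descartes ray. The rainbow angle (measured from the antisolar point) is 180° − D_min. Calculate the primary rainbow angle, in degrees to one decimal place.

41.1°

cos²i = (1.79560 − 1)/3 = 0.26520; i = arccos(0.51498) = 59.004°.
sin r = sin 59.004°/1.340 = 0.63971; r = 39.770°.
D_min = 2·59.004° − 4·39.770° + 180° = 138.929°.
Rainbow angle = 180° − D_min = 41.071°.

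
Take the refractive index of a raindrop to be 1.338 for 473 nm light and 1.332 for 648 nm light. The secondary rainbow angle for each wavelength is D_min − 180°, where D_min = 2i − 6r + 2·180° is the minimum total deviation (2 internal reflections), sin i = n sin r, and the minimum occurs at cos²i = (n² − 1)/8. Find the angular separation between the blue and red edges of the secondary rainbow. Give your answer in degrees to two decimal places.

1.56°

At 473 nm (n = 1.338): cos²i = 0.09878 → i = 71.682°, r = 45.195°, D_min = 232.193°, rainbow angle = 52.193°.
At 648 nm (n = 1.332): cos²i = 0.09678 → i = 71.875°, r = 45.520°, D_min = 230.628°, rainbow angle = 50.628°.
Angular width = |52.193° − 50.628°| = 1.564°.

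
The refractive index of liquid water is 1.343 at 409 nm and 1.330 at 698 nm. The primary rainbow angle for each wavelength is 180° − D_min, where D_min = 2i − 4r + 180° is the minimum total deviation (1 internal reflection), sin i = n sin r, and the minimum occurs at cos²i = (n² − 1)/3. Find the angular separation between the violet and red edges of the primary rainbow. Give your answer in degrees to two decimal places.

At 409 nm (n = 1.343): cos²i = 0.26788 → i = 58.830°, r = 39.577°, D_min = 139.354°, rainbow angle = 40.646°.
At 698 nm (n = 1.330): cos²i = 0.25630 → i = 59.585°, r = 40.422°, D_min = 137.484°, rainbow angle = 42.516°.
Angular width = |40.646° − 42.516°| = 1.871°.

1.87°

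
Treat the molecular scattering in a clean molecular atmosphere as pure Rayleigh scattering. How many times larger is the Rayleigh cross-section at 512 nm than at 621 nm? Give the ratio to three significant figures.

Rayleigh scattering ∝ λ⁻⁴, so the ratio of coefficients is the inverse fourth power of the wavelength ratio.
σ(512)/σ(621) = (621/512)⁴ = (1.2129)⁴ = 2.164.

2.16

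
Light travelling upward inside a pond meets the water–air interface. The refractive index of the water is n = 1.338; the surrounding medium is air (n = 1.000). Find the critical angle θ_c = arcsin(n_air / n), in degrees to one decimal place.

48.4°

sin θ_c = n_air / n = 1.000 / 1.338 = 0.7474.
θ_c = arcsin(0.7474) = 48.36°.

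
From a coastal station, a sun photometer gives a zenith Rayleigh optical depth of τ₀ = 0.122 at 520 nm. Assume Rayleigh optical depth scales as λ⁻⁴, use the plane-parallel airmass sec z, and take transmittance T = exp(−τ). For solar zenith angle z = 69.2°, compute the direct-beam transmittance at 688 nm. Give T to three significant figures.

sec 69.2° = 2.8161.
τ = 0.122 × (520/688)⁴ × 2.8161 = 0.122 × 0.3263 × 2.8161 = 0.1121.
T = exp(−0.1121) = 0.8939.

0.894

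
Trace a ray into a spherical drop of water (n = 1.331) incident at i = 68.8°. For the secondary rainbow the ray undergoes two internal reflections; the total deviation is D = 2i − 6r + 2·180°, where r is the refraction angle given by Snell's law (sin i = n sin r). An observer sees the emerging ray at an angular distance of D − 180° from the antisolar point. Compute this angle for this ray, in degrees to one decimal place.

50.8°

sin r = sin 68.8° / 1.331 = 0.9323/1.331 = 0.7005; r = 44.46°.
D = 2·68.8° − 6·44.46° + 2·180° = 137.60° − 266.79° + 360° = 230.81°.
Angle from antisolar point = D − 180° = 50.81°.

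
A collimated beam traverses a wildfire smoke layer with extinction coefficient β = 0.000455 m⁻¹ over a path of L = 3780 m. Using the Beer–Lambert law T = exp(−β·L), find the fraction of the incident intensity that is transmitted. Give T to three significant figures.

0.179

τ = β·L = 0.000455 × 3780 = 1.7199.
T = exp(−1.7199) = 0.1791.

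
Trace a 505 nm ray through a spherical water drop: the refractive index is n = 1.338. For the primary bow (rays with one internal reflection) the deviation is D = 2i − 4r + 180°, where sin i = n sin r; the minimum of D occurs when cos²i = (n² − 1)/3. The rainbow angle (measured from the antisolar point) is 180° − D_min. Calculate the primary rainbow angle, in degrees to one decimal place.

41.4°

cos²i = (1.79024 − 1)/3 = 0.26341; i = arccos(0.51324) = 59.120°.
sin r = sin 59.120°/1.338 = 0.64144; r = 39.899°.
D_min = 2·59.120° − 4·39.899° + 180° = 138.643°.
Rainbow angle = 180° − D_min = 41.357°.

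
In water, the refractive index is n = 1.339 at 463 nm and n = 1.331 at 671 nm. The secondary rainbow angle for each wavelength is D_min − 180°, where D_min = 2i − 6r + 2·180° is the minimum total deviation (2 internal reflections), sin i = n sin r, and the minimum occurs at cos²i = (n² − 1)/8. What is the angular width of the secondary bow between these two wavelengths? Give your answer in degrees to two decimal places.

At 463 nm (n = 1.339): cos²i = 0.09912 → i = 71.650°, r = 45.141°, D_min = 232.451°, rainbow angle = 52.451°.
At 671 nm (n = 1.331): cos²i = 0.09645 → i = 71.907°, r = 45.575°, D_min = 230.365°, rainbow angle = 50.365°.
Angular width = |52.451° − 50.365°| = 2.086°.

2.09°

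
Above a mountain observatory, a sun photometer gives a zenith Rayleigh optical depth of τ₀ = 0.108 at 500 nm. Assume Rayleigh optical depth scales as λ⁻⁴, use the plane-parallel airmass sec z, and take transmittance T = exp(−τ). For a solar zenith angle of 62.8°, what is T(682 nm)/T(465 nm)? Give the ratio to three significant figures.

1.28

Airmass: sec 62.8° = 2.1877.
τ(682 nm) = 0.108 × (500/682)⁴ × 2.1877 = 0.108 × 0.2889 × 2.1877 = 0.0683.
τ(465 nm) = 0.108 × (500/465)⁴ × 2.1877 = 0.108 × 1.3368 × 2.1877 = 0.3159.
T(682)/T(465) = exp(τ_B − τ_A) = exp(0.2476) = 1.2809.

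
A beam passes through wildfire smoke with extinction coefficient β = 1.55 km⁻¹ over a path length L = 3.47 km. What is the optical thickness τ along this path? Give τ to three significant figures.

τ = β·L = 1.55 × 3.47 = 5.3785.

5.38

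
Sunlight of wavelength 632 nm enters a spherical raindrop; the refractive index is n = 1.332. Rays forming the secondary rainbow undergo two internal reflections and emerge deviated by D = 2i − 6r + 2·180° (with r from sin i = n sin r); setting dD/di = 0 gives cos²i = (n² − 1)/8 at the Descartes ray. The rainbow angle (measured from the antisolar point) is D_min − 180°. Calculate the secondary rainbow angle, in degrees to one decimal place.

50.6°

cos²i = (1.77422 − 1)/8 = 0.09678; i = arccos(0.31109) = 71.875°.
sin r = sin 71.875°/1.332 = 0.71350; r = 45.520°.
D_min = 2·71.875° − 6·45.520° + 360° = 230.628°.
Rainbow angle = D_min − 180° = 50.628°.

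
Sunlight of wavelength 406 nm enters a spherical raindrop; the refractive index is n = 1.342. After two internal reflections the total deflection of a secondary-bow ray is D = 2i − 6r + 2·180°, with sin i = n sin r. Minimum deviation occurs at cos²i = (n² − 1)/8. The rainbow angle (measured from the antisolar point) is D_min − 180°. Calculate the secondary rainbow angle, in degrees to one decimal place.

cos²i = (1.80096 − 1)/8 = 0.10012; i = arccos(0.31642) = 71.554°.
sin r = sin 71.554°/1.342 = 0.70687; r = 44.981°.
D_min = 2·71.554° − 6·44.981° + 360° = 233.222°.
Rainbow angle = D_min − 180° = 53.222°.

53.2°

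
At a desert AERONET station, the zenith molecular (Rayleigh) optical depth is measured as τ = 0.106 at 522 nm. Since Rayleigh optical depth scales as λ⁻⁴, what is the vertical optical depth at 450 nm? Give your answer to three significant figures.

τ(450 nm) = τ(522 nm) × (522/450)⁴ = 0.106 × (1.1600)⁴ = 0.106 × 1.8106 = 0.1919.

0.192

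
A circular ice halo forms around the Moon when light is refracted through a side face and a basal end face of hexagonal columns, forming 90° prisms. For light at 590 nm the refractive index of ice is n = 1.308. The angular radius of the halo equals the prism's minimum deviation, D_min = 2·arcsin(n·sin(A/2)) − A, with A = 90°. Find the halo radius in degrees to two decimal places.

45.31°

n·sin(A/2) = 1.308 × sin 45° = 1.308 × 0.7071 = 0.9249.
D_min = 2·arcsin(0.9249) − 90° = 2 × 67.653° − 90° = 45.305°.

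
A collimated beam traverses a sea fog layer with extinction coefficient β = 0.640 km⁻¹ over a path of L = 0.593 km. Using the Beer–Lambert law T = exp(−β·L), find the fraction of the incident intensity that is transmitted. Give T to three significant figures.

0.684

τ = β·L = 0.640 × 0.593 = 0.3795.
T = exp(−0.3795) = 0.6842.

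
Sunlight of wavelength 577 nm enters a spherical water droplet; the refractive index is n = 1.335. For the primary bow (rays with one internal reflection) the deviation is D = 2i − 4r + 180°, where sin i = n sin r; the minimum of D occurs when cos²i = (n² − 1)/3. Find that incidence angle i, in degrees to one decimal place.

cos²i = (1.335² − 1)/3 = (1.78222 − 1)/3 = 0.26074.
cos i = 0.51063, so i = 59.294°.

59.3°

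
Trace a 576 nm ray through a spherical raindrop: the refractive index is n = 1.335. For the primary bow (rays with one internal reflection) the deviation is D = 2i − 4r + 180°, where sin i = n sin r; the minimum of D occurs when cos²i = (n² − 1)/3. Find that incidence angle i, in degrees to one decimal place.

cos²i = (1.335² − 1)/3 = (1.78222 − 1)/3 = 0.26074.
cos i = 0.51063, so i = 59.294°.

59.3°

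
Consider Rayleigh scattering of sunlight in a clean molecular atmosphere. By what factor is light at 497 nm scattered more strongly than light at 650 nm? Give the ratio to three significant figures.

2.93

Rayleigh scattering ∝ λ⁻⁴, so the ratio of coefficients is the inverse fourth power of the wavelength ratio.
σ(497)/σ(650) = (650/497)⁴ = (1.3078)⁴ = 2.926.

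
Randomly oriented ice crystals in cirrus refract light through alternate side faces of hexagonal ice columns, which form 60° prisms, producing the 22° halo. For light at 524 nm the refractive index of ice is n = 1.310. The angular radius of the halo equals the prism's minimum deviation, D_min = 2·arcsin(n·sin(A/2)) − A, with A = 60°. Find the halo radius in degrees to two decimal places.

21.84°

n·sin(A/2) = 1.310 × sin 30° = 1.310 × 0.5000 = 0.6550.
D_min = 2·arcsin(0.6550) − 60° = 2 × 40.920° − 60° = 21.839°.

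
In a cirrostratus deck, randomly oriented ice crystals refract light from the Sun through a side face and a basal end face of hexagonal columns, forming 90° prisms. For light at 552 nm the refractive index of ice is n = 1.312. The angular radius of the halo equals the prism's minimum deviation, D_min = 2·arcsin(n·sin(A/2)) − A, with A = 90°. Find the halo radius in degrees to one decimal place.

n·sin(A/2) = 1.312 × sin 45° = 1.312 × 0.7071 = 0.9277.
D_min = 2·arcsin(0.9277) − 90° = 2 × 68.083° − 90° = 46.166°.

46.2°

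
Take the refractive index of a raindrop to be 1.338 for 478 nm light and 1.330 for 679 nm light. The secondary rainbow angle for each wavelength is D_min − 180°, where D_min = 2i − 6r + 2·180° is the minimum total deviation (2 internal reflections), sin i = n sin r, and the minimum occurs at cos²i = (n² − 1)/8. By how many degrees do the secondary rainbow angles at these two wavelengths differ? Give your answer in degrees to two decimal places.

2.09°

At 478 nm (n = 1.338): cos²i = 0.09878 → i = 71.682°, r = 45.195°, D_min = 232.193°, rainbow angle = 52.193°.
At 679 nm (n = 1.330): cos²i = 0.09611 → i = 71.940°, r = 45.630°, D_min = 230.101°, rainbow angle = 50.101°.
Angular width = |52.193° − 50.101°| = 2.092°.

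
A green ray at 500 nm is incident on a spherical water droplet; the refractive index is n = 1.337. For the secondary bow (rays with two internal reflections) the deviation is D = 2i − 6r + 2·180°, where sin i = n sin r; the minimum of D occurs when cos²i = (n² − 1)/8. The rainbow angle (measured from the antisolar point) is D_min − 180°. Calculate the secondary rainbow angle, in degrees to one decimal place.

cos²i = (1.78757 − 1)/8 = 0.09845; i = arccos(0.31376) = 71.714°.
sin r = sin 71.714°/1.337 = 0.71017; r = 45.249°.
D_min = 2·71.714° − 6·45.249° + 360° = 231.934°.
Rainbow angle = D_min − 180° = 51.934°.

51.9°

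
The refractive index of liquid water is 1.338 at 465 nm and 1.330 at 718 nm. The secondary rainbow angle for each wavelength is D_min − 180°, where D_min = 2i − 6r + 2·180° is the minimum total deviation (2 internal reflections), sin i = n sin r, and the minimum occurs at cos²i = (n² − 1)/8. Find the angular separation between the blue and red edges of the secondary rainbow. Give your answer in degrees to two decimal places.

At 465 nm (n = 1.338): cos²i = 0.09878 → i = 71.682°, r = 45.195°, D_min = 232.193°, rainbow angle = 52.193°.
At 718 nm (n = 1.330): cos²i = 0.09611 → i = 71.940°, r = 45.630°, D_min = 230.101°, rainbow angle = 50.101°.
Angular width = |52.193° − 50.101°| = 2.092°.

2.09°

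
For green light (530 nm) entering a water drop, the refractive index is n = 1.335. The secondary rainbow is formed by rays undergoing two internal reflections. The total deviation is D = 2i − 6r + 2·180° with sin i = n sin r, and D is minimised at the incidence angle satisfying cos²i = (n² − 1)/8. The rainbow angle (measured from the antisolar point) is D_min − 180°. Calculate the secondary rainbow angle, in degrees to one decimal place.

cos²i = (1.78222 − 1)/8 = 0.09778; i = arccos(0.31269) = 71.778°.
sin r = sin 71.778°/1.335 = 0.71150; r = 45.357°.
D_min = 2·71.778° − 6·45.357° + 360° = 231.414°.
Rainbow angle = D_min − 180° = 51.414°.

51.4°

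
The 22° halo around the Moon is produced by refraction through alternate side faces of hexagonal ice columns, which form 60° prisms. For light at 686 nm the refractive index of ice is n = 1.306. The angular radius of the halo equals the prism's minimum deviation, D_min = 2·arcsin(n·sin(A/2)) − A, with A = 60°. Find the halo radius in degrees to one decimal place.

21.5°

n·sin(A/2) = 1.306 × sin 30° = 1.306 × 0.5000 = 0.6530.
D_min = 2·arcsin(0.6530) − 60° = 2 × 40.768° − 60° = 21.536°.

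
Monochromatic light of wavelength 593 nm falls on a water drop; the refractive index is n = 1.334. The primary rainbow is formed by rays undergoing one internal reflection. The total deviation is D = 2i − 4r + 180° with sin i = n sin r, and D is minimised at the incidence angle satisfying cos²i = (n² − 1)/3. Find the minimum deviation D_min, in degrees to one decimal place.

cos²i = (1.77956 − 1)/3 = 0.25985; i = arccos(0.50976) = 59.352°.
sin r = sin 59.352°/1.334 = 0.64492; r = 40.159°.
D_min = 2·59.352° − 4·40.159° + 180° = 138.067°.

138.1°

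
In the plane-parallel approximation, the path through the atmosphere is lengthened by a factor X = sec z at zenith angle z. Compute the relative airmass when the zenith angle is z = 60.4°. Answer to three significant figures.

2.02

X = sec z = 1/cos 60.4° = 1/0.4939 = 2.0245.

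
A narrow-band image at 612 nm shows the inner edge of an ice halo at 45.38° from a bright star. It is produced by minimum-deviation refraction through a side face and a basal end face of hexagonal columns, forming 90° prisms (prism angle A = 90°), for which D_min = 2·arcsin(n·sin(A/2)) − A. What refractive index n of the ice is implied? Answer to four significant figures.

Rearranging: n = sin((D_min + A)/2) / sin(A/2).
(D_min + A)/2 = (45.38° + 90°)/2 = 67.690°.
n = sin 67.690° / sin 45° = 0.9251 / 0.7071 = 1.3084.

1.308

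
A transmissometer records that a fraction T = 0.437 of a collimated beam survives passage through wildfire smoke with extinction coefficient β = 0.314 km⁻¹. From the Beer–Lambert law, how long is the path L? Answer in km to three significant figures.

Beer–Lambert: T = exp(−βL) ⇒ L = −ln(T)/β = −ln(0.437)/0.314 = 0.8278/0.314 = 2.636 km.

2.64 km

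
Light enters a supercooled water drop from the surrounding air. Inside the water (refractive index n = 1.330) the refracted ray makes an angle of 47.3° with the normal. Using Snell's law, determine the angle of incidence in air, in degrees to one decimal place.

Snell: sin θ_i = n · sin θ_r = 1.330 × sin 47.3° = 1.330 × 0.7349 = 0.9774.
θ_i = arcsin(0.9774) = 77.81°.

77.8°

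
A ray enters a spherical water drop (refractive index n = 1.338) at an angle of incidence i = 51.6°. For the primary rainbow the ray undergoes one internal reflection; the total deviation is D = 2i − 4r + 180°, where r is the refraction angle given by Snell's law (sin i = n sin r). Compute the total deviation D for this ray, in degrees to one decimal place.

sin r = sin 51.6° / 1.338 = 0.7837/1.338 = 0.5857; r = 35.85°.
D = 2·51.6° − 4·35.85° + 180° = 103.20° − 143.42° + 180° = 139.78°.

139.8°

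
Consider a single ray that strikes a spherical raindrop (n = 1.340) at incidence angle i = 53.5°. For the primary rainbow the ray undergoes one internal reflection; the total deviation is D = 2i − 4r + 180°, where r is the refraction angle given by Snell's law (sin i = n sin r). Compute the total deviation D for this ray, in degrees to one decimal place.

sin r = sin 53.5° / 1.340 = 0.8039/1.340 = 0.5999; r = 36.86°.
D = 2·53.5° − 4·36.86° + 180° = 107.00° − 147.45° + 180° = 139.55°.

139.6°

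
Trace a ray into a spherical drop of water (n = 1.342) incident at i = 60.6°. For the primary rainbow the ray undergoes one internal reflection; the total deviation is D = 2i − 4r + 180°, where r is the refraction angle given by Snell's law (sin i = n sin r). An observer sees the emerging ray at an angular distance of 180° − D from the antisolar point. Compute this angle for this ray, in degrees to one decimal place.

40.7°

sin r = sin 60.6° / 1.342 = 0.8712/1.342 = 0.6492; r = 40.48°.
D = 2·60.6° − 4·40.48° + 180° = 121.20° − 161.92° + 180° = 139.28°.
Angle from antisolar point = 180° − D = 40.72°.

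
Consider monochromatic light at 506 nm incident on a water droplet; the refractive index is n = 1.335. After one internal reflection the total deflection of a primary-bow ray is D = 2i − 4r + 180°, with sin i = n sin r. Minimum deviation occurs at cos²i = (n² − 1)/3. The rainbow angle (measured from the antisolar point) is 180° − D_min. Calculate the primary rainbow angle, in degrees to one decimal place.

cos²i = (1.78222 − 1)/3 = 0.26074; i = arccos(0.51063) = 59.294°.
sin r = sin 59.294°/1.335 = 0.64405; r = 40.094°.
D_min = 2·59.294° − 4·40.094° + 180° = 138.212°.
Rainbow angle = 180° − D_min = 41.788°.

41.8°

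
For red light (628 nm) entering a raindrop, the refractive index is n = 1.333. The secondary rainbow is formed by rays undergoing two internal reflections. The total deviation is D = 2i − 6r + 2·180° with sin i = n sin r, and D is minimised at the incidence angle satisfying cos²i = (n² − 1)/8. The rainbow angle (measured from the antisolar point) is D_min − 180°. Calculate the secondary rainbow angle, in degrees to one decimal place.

cos²i = (1.77689 − 1)/8 = 0.09711; i = arccos(0.31163) = 71.843°.
sin r = sin 71.843°/1.333 = 0.71283; r = 45.466°.
D_min = 2·71.843° − 6·45.466° + 360° = 230.891°.
Rainbow angle = D_min − 180° = 50.891°.

50.9°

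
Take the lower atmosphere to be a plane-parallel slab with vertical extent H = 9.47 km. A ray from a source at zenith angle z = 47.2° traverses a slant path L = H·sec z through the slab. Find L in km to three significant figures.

sec z = 1/cos 47.2° = 1.4718.
L = 9.47 × 1.4718 = 13.938 km.

13.9 km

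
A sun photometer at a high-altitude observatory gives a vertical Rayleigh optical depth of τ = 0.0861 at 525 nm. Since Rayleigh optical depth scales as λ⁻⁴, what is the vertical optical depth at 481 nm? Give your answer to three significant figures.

τ(481 nm) = τ(525 nm) × (525/481)⁴ = 0.0861 × (1.0915)⁴ = 0.0861 × 1.4192 = 0.1222.

0.122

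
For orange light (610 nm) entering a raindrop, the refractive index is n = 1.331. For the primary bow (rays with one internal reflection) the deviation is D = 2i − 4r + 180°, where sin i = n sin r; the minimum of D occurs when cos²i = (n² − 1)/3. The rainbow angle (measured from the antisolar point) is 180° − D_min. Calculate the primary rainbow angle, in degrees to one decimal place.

cos²i = (1.77156 − 1)/3 = 0.25719; i = arccos(0.50714) = 59.527°.
sin r = sin 59.527°/1.331 = 0.64753; r = 40.356°.
D_min = 2·59.527° − 4·40.356° + 180° = 137.630°.
Rainbow angle = 180° − D_min = 42.370°.

42.4°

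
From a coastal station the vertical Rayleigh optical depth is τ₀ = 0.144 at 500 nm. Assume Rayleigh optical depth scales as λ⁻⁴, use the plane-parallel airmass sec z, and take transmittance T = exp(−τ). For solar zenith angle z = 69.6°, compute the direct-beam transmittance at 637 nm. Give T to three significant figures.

0.855

sec 69.6° = 2.8688.
τ = 0.144 × (500/637)⁴ × 2.8688 = 0.144 × 0.3796 × 2.8688 = 0.1568.
T = exp(−0.1568) = 0.8549.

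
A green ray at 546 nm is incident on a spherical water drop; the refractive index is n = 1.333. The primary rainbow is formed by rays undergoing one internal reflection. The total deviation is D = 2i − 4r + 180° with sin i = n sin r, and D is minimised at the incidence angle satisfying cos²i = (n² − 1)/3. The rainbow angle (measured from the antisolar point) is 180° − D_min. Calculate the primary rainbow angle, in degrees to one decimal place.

cos²i = (1.77689 − 1)/3 = 0.25896; i = arccos(0.50888) = 59.410°.
sin r = sin 59.410°/1.333 = 0.64579; r = 40.225°.
D_min = 2·59.410° − 4·40.225° + 180° = 137.922°.
Rainbow angle = 180° − D_min = 42.078°.

42.1°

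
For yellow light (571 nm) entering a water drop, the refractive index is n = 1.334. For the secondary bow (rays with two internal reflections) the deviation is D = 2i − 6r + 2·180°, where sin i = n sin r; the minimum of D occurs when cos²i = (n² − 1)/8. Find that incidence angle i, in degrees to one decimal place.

71.8°

cos²i = (1.334² − 1)/8 = (1.77956 − 1)/8 = 0.09744.
cos i = 0.31216, so i = 71.810°.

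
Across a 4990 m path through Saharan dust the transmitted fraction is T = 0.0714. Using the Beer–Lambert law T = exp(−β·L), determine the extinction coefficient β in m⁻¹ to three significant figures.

0.000529 m⁻¹

Beer–Lambert: T = exp(−βL) ⇒ β = −ln(T)/L = −ln(0.0714)/4990 = 2.6395/4990 = 0.0005289 m⁻¹.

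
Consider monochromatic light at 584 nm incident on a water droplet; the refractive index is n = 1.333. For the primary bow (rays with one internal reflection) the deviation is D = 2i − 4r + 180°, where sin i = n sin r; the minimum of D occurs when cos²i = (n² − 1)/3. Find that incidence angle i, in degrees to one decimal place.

cos²i = (1.333² − 1)/3 = (1.77689 − 1)/3 = 0.25896.
cos i = 0.50888, so i = 59.410°.

59.4°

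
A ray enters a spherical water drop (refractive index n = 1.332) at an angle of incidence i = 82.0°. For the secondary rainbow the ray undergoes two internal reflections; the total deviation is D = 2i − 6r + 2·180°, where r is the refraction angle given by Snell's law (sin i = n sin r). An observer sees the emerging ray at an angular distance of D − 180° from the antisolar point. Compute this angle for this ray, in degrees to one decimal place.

sin r = sin 82.0° / 1.332 = 0.9903/1.332 = 0.7434; r = 48.03°.
D = 2·82.0° − 6·48.03° + 2·180° = 164.00° − 288.15° + 360° = 235.85°.
Angle from antisolar point = D − 180° = 55.85°.

55.8°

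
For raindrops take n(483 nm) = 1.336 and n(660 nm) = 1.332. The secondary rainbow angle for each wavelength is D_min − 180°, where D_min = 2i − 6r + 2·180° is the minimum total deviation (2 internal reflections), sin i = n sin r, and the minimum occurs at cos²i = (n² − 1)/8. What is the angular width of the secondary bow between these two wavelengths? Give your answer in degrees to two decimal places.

1.05°

At 483 nm (n = 1.336): cos²i = 0.09811 → i = 71.746°, r = 45.303°, D_min = 231.674°, rainbow angle = 51.674°.
At 660 nm (n = 1.332): cos²i = 0.09678 → i = 71.875°, r = 45.520°, D_min = 230.628°, rainbow angle = 50.628°.
Angular width = |51.674° − 50.628°| = 1.046°.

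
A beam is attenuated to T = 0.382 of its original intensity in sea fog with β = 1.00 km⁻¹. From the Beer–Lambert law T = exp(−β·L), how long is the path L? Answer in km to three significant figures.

0.962 km

Beer–Lambert: T = exp(−βL) ⇒ L = −ln(T)/β = −ln(0.382)/1.00 = 0.9623/1.00 = 0.9623 km.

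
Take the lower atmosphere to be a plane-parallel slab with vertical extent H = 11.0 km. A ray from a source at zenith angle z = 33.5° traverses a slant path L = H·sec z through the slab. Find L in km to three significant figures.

sec z = 1/cos 33.5° = 1.1992.
L = 11.0 × 1.1992 = 13.191 km.

13.2 km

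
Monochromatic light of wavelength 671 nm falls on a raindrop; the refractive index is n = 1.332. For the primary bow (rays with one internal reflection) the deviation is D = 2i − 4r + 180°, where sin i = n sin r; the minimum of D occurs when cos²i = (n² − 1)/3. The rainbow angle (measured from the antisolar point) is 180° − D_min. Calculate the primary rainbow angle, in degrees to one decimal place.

42.2°

cos²i = (1.77422 − 1)/3 = 0.25807; i = arccos(0.50801) = 59.469°.
sin r = sin 59.469°/1.332 = 0.64666; r = 40.290°.
D_min = 2·59.469° − 4·40.290° + 180° = 137.776°.
Rainbow angle = 180° − D_min = 42.224°.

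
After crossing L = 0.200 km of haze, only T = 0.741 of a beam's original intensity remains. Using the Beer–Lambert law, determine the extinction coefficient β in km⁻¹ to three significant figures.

Beer–Lambert: T = exp(−βL) ⇒ β = −ln(T)/L = −ln(0.741)/0.200 = 0.2998/0.200 = 1.499 km⁻¹.

1.50 km⁻¹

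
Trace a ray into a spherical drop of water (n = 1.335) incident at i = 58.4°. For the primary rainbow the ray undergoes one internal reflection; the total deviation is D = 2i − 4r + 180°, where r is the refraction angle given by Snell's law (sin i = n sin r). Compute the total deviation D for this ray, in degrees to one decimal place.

138.2°

sin r = sin 58.4° / 1.335 = 0.8517/1.335 = 0.6380; r = 39.64°.
D = 2·58.4° − 4·39.64° + 180° = 116.80° − 158.57° + 180° = 138.23°.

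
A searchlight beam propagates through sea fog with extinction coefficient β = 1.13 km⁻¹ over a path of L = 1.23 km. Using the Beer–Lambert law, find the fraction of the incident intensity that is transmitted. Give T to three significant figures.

0.249

τ = β·L = 1.13 × 1.23 = 1.3899.
T = exp(−1.3899) = 0.2491.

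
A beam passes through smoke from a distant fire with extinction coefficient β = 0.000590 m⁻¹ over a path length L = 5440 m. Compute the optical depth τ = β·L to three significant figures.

τ = β·L = 0.000590 × 5440 = 3.2096.

3.21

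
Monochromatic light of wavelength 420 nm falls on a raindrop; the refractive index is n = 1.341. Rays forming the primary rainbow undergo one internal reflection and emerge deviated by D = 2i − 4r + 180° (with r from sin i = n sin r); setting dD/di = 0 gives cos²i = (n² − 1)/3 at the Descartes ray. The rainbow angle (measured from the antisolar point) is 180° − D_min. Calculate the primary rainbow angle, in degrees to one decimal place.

40.9°

cos²i = (1.79828 − 1)/3 = 0.26609; i = arccos(0.51584) = 58.946°.
sin r = sin 58.946°/1.341 = 0.63884; r = 39.705°.
D_min = 2·58.946° − 4·39.705° + 180° = 139.071°.
Rainbow angle = 180° − D_min = 40.929°.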